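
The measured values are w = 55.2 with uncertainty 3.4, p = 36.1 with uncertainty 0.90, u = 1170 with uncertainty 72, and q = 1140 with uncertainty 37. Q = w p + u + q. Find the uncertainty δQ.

Let h = w·p = 1990. δh/h = √((1·δw/w)² + (1·δp/p)²) = √(0.00379 + 0.000622) = 0.0664, so δh = 132.
Q = h + u + q: δQ = √(δh² + δu² + δq²) = √(17500 + 5180 + 1370) = 155

155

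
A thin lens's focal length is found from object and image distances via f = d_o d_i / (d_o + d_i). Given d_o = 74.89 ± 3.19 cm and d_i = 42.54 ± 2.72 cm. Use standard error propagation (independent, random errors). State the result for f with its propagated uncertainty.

27.13 ± 1.18 cm

∂f/∂d_o = (d_i/(d_o+d_i))² = 0.131;  ∂f/∂d_i = (d_o/(d_o+d_i))² = 0.407
δf = √((∂f/∂d_o · δd_o)² + (∂f/∂d_i · δd_i)²) = √(0.175 + 1.22) = 1.18 cm
f = 27.13 cm.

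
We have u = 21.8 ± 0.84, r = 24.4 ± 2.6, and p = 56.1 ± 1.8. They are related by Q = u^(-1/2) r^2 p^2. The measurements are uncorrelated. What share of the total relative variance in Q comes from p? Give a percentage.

(δQ/Q)² = (−½·δu/u)² + (2·δr/r)² + (2·δp/p)²
  u term: (-0.5×0.0385)² = 0.000371
  r term: (2×0.107)² = 0.0454
  p term: (2×0.0321)² = 0.00412
Total = 0.0499. Share from p = 0.00412/0.0499 = 0.0825.

8.25%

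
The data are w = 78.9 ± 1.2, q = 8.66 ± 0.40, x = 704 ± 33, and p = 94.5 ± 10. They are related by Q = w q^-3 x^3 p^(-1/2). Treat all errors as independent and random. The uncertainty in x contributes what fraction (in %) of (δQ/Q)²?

(δQ/Q)² = (1·δw/w)² + (-3·δq/q)² + (3·δx/x)² + (−½·δp/p)²
  w term: (1×0.0152)² = 0.000231
  q term: (-3×0.0462)² = 0.0192
  x term: (3×0.0469)² = 0.0198
  p term: (-0.5×0.106)² = 0.00280
Total = 0.0420. Share from x = 0.0198/0.0420 = 0.471.

47.1%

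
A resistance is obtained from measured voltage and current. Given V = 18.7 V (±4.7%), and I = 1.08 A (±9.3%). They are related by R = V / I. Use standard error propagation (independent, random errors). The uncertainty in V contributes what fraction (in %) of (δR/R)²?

(δR/R)² = (1·δV/V)² + (-1·δI/I)²
  V term: (1×0.0470)² = 0.00221
  I term: (-1×0.0930)² = 0.00865
Total = 0.0109. Share from V = 0.00221/0.0109 = 0.203.

20.3%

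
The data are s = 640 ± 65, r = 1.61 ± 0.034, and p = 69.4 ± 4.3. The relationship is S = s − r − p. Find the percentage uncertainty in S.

11.4%

Absolute uncertainties add in quadrature for a linear combination:
  (δs)² = 4220;  (δr)² = 0.00116;  (δp)² = 18.5
δS = √(4240) = 65.1
S = 569, so δS/S = 65.1/569 = 0.114.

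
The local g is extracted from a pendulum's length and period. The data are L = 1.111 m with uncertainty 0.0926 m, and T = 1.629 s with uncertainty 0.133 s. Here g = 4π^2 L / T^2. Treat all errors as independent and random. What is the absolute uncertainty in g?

3.03 m/s^2

For a monomial g ∝ L, T^-2, fractional errors add in quadrature:
  (1·δL/L)² = (1×0.0833)² = 0.00695;  (-2·δT/T)² = (-2×0.0816)² = 0.0267
δg/g = √(0.0336) = 0.183
g = 16.53 m/s^2, so δg = 0.183 × 16.53 = 3.03 m/s^2.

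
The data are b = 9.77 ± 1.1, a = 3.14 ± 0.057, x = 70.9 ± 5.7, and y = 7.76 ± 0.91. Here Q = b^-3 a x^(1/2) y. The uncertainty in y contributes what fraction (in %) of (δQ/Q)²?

(δQ/Q)² = (-3·δb/b)² + (1·δa/a)² + (½·δx/x)² + (1·δy/y)²
  b term: (-3×0.113)² = 0.114
  a term: (1×0.0182)² = 0.000330
  x term: (0.5×0.0804)² = 0.00162
  y term: (1×0.117)² = 0.0138
Total = 0.130. Share from y = 0.0138/0.130 = 0.106.

10.6%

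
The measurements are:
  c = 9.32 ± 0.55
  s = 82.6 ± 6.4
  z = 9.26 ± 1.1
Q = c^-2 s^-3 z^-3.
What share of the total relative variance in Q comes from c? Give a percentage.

(δQ/Q)² = (-2·δc/c)² + (-3·δs/s)² + (-3·δz/z)²
  c term: (-2×0.0590)² = 0.0139
  s term: (-3×0.0775)² = 0.0540
  z term: (-3×0.119)² = 0.127
Total = 0.195. Share from c = 0.0139/0.195 = 0.0715.

7.15%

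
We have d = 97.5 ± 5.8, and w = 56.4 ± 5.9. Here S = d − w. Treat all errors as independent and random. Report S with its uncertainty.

41.1 ± 8.27

Absolute uncertainties add in quadrature for a linear combination:
  (δd)² = 33.6;  (δw)² = 34.8
δS = √(68.5) = 8.27
S = 41.1.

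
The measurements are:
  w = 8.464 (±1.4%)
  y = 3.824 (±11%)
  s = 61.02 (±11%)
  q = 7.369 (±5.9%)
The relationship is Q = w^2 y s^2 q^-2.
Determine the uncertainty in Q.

Each factor contributes (exponent × relative error)² to (δQ/Q)²:
  (2·δw/w)² = (2×0.0140)² = 0.000784;  (1·δy/y)² = (1×0.110)² = 0.0121;  (2·δs/s)² = (2×0.110)² = 0.0484;  (-2·δq/q)² = (-2×0.0590)² = 0.0139
δQ/Q = √(0.0752) = 0.274
Q = 18780, so δQ = 0.274 × 18780 = 5150.

5150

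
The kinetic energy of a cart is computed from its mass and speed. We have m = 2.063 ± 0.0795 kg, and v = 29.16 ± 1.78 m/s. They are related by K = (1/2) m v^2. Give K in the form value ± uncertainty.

877.1 ± 112 J

Since K is a product/quotient, work with relative uncertainties:
  (1·δm/m)² = (1×0.0385)² = 0.00149;  (2·δv/v)² = (2×0.0610)² = 0.0149
δK/K = √(0.0164) = 0.128
K = 877.1 J, so δK = 0.128 × 877.1 = 112 J.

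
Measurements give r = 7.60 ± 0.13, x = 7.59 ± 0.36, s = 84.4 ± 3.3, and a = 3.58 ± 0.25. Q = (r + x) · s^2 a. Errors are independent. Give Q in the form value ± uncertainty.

Let u = r + x = 15.2. δu = √(δr² + δx²) = √(0.0169 + 0.130) = 0.383, so δu/u = 0.0252.
Q is then a monomial in u, s, a:
δQ/Q = √((δu/u)² + (2·δs/s)² + (1·δa/a)²) = √(0.000635 + 0.00612 + 0.00488) = 0.108
Q = 3.87e+05, so δQ = 0.108 × 3.87e+05 = 41800.

(3.87 ± 0.418) × 10^5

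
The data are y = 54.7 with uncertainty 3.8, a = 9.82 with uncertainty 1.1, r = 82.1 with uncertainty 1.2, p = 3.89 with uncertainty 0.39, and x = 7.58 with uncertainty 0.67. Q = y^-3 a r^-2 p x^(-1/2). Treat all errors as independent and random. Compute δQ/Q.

Since Q is a product/quotient, work with relative uncertainties:
  (-3·δy/y)² = (-3×0.0695)² = 0.0434;  (1·δa/a)² = (1×0.112)² = 0.0125;  (-2·δr/r)² = (-2×0.0146)² = 0.000855;  (1·δp/p)² = (1×0.100)² = 0.0101;  (−½·δx/x)² = (-0.5×0.0884)² = 0.00195
δQ/Q = √(0.0688) = 0.262

0.262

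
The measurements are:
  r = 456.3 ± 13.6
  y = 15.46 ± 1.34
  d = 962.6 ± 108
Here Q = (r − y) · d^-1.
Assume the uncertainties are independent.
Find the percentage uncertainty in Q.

Let u = r − y = 440.8. δu = √(δr² + δy²) = √(185 + 1.80) = 13.7, so δu/u = 0.0310.
Q is then a monomial in u, d:
δQ/Q = √((δu/u)² + (-1·δd/d)²) = √(0.000961 + 0.0126) = 0.116

11.6%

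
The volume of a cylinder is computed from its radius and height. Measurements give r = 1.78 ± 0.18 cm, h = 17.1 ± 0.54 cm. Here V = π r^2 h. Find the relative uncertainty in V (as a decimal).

0.205

Relative error in a monomial: (δV/V)² = Σ (nᵢ · δxᵢ/xᵢ)².
  (2·δr/r)² = (2×0.101)² = 0.0409;  (1·δh/h)² = (1×0.0316)² = 0.000997
δV/V = √(0.0419) = 0.205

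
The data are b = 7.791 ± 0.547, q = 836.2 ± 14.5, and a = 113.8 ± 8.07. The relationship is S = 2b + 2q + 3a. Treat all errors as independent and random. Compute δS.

37.8

Absolute uncertainties add in quadrature for a linear combination:
  (2·δb)² = 1.20;  (2·δq)² = 841;  (3·δa)² = 586
δS = √(1430) = 37.8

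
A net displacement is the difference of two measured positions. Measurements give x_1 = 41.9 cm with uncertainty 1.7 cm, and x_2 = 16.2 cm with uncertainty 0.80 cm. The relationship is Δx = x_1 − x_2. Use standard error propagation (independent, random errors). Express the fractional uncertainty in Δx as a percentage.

Δx is a linear combination, so absolute uncertainties add in quadrature:
  (δx_1)² = 2.89;  (δx_2)² = 0.640
δΔx = √(3.53) = 1.88 cm
Δx = 25.7 cm, so δΔx/Δx = 1.88/25.7 = 0.0731.

7.31%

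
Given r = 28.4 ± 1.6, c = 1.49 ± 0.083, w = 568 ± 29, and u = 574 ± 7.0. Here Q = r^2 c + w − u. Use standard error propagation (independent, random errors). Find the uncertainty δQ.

Let p = r^2·c = 1200. δp/p = √((2·δr/r)² + (1·δc/c)²) = √(0.0127 + 0.00310) = 0.126, so δp = 151.
Q = p + w − u: δQ = √(δp² + δw² + δu²) = √(22800 + 841 + 49.0) = 154

154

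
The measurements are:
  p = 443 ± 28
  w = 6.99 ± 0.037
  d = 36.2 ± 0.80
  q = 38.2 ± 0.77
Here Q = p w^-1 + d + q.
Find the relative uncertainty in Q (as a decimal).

0.0303

Let h = p·w^-1 = 63.4. δh/h = √((1·δp/p)² + (-1·δw/w)²) = √(0.00399 + 2.8e-05) = 0.0634, so δh = 4.02.
Q = h + d + q: δQ = √(δh² + δd² + δq²) = √(16.2 + 0.640 + 0.593) = 4.17
Q = 138, so δQ/Q = 4.17/138 = 0.0303.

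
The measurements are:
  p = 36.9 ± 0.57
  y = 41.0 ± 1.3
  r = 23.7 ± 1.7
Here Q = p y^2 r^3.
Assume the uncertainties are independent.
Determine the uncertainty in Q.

For a monomial Q ∝ p, y^2, r^3, fractional errors add in quadrature:
  (1·δp/p)² = (1×0.0154)² = 0.000239;  (2·δy/y)² = (2×0.0317)² = 0.00402;  (3·δr/r)² = (3×0.0717)² = 0.0463
δQ/Q = √(0.0506) = 0.225
Q = 8.26e+08, so δQ = 0.225 × 8.26e+08 = 1.86e+08.

1.86e+08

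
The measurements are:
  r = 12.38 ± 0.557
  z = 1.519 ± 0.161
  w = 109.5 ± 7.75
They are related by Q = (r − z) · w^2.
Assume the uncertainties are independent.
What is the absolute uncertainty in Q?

19700

Let u = r − z = 10.86. δu = √(δr² + δz²) = √(0.310 + 0.0259) = 0.580, so δu/u = 0.0534.
Q is then a monomial in u, w:
δQ/Q = √((δu/u)² + (2·δw/w)²) = √(0.00285 + 0.0200) = 0.151
Q = 130200, so δQ = 0.151 × 130200 = 19700.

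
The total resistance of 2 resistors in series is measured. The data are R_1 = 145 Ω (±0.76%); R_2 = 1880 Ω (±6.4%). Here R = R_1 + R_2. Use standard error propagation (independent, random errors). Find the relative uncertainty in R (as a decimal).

Each term contributes (cᵢ δxᵢ)² to (δR)²:
  (δR_1)² = 1.21;  (δR_2)² = 14500
δR = √(14500) = 120 Ω
R = 2020 Ω, so δR/R = 120/2020 = 0.0594.

0.0594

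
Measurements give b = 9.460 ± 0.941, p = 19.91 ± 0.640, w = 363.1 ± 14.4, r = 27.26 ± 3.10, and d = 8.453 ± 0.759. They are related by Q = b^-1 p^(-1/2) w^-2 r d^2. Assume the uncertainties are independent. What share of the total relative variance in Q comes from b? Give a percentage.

(δQ/Q)² = (-1·δb/b)² + (−½·δp/p)² + (-2·δw/w)² + (1·δr/r)² + (2·δd/d)²
  b term: (-1×0.0995)² = 0.00989
  p term: (-0.5×0.0321)² = 0.000258
  w term: (-2×0.0397)² = 0.00629
  r term: (1×0.114)² = 0.0129
  d term: (2×0.0898)² = 0.0322
Total = 0.0616. Share from b = 0.00989/0.0616 = 0.161.

16.1%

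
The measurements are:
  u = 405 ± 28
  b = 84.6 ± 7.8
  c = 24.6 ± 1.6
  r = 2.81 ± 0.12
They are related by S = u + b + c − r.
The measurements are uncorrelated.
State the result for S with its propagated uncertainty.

511 ± 29.1

For a sum/difference, combine absolute errors in quadrature:
  (δu)² = 784;  (δb)² = 60.8;  (δc)² = 2.56;  (δr)² = 0.0144
δS = √(847) = 29.1
S = 511.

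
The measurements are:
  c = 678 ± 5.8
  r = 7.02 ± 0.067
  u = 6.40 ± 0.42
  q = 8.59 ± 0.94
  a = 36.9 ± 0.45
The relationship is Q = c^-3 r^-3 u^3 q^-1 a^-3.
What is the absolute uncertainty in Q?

Since Q is a product/quotient, work with relative uncertainties:
  (-3·δc/c)² = (-3×0.00855)² = 0.000659;  (-3·δr/r)² = (-3×0.00954)² = 0.000820;  (3·δu/u)² = (3×0.0656)² = 0.0388;  (-1·δq/q)² = (-1×0.109)² = 0.0120;  (-3·δa/a)² = (-3×0.0122)² = 0.00134
δQ/Q = √(0.0536) = 0.231
Q = 5.63e-15, so δQ = 0.231 × 5.63e-15 = 1.3e-15.

1.3e-15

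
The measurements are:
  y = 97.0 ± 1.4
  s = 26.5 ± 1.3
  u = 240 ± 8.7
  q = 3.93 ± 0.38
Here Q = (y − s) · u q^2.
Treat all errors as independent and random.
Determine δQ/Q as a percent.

Let w = y − s = 70.5. δw = √(δy² + δs²) = √(1.96 + 1.69) = 1.91, so δw/w = 0.0271.
Q is then a monomial in w, u, q:
δQ/Q = √((δw/w)² + (1·δu/u)² + (2·δq/q)²) = √(0.000734 + 0.00131 + 0.0374) = 0.199

19.9%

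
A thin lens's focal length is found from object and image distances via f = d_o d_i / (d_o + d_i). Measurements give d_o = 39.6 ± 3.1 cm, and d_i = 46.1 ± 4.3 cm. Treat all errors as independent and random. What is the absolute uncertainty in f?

1.28 cm

∂f/∂d_o = (d_i/(d_o+d_i))² = 0.289;  ∂f/∂d_i = (d_o/(d_o+d_i))² = 0.214
δf = √((∂f/∂d_o · δd_o)² + (∂f/∂d_i · δd_i)²) = √(0.805 + 0.843) = 1.28 cm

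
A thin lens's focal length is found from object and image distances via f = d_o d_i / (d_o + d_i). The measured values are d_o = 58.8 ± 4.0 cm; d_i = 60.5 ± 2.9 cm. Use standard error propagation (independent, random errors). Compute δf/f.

∂f/∂d_o = (d_i/(d_o+d_i))² = 0.257;  ∂f/∂d_i = (d_o/(d_o+d_i))² = 0.243
δf = √((∂f/∂d_o · δd_o)² + (∂f/∂d_i · δd_i)²) = √(1.06 + 0.496) = 1.25 cm
f = 29.8 cm, so δf/f = 1.25/29.8 = 0.0418.

0.0418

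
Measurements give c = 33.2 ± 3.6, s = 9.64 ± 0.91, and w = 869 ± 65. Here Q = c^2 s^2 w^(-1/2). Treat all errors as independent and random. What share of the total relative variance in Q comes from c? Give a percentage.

55.9%

(δQ/Q)² = (2·δc/c)² + (2·δs/s)² + (−½·δw/w)²
  c term: (2×0.108)² = 0.0470
  s term: (2×0.0944)² = 0.0356
  w term: (-0.5×0.0748)² = 0.00140
Total = 0.0841. Share from c = 0.0470/0.0841 = 0.559.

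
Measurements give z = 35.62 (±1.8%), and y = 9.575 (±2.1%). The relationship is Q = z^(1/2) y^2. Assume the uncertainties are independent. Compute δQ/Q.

Q is a product of powers, so relative uncertainties combine in quadrature:
  (½·δz/z)² = (0.5×0.0180)² = 8.1e-05;  (2·δy/y)² = (2×0.0210)² = 0.00176
δQ/Q = √(0.00185) = 0.0430

0.0430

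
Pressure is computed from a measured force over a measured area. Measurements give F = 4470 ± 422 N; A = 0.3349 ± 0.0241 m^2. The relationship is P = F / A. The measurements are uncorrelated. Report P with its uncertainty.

P is a product of powers, so relative uncertainties combine in quadrature:
  (1·δF/F)² = (1×0.0944)² = 0.00891;  (-1·δA/A)² = (-1×0.0720)² = 0.00518
δP/P = √(0.0141) = 0.119
P = 13350 Pa, so δP = 0.119 × 13350 = 1580 Pa.

13350 ± 1580 Pa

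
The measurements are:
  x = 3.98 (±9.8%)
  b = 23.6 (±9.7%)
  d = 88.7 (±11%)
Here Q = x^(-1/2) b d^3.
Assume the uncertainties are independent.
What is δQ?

2.87e+06

Products/powers → add relative errors in quadrature, weighted by exponent:
  (−½·δx/x)² = (-0.5×0.0980)² = 0.00240;  (1·δb/b)² = (1×0.0970)² = 0.00941;  (3·δd/d)² = (3×0.110)² = 0.109
δQ/Q = √(0.121) = 0.347
Q = 8.26e+06, so δQ = 0.347 × 8.26e+06 = 2.87e+06.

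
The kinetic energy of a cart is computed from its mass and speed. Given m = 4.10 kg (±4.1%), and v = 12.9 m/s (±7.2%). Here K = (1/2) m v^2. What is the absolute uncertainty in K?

51.1 J

Since K is a product/quotient, work with relative uncertainties:
  (1·δm/m)² = (1×0.0410)² = 0.00168;  (2·δv/v)² = (2×0.0720)² = 0.0207
δK/K = √(0.0224) = 0.150
K = 341 J, so δK = 0.150 × 341 = 51.1 J.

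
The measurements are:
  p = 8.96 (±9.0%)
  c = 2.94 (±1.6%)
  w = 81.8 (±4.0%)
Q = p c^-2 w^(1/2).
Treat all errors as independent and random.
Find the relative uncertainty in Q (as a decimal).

Each factor contributes (exponent × relative error)² to (δQ/Q)²:
  (1·δp/p)² = (1×0.0900)² = 0.00810;  (-2·δc/c)² = (-2×0.0160)² = 0.00102;  (½·δw/w)² = (0.5×0.0400)² = 0.000400
δQ/Q = √(0.00952) = 0.0976

0.0976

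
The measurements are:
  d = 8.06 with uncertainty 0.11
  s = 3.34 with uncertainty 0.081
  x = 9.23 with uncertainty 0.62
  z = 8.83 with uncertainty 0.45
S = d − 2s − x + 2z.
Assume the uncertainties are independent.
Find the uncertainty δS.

1.11

S is a linear combination, so absolute uncertainties add in quadrature:
  (δd)² = 0.0121;  (2·δs)² = 0.0262;  (δx)² = 0.384;  (2·δz)² = 0.810
δS = √(1.23) = 1.11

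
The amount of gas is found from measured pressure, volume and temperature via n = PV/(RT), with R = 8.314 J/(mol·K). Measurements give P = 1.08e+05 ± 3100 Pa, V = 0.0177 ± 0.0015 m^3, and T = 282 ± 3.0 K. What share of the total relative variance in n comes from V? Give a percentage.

(δn/n)² = (1·δP/P)² + (1·δV/V)² + (-1·δT/T)²
  P term: (1×0.0287)² = 0.000824
  V term: (1×0.0847)² = 0.00718
  T term: (-1×0.0106)² = 0.000113
Total = 0.00812. Share from V = 0.00718/0.00812 = 0.885.

88.5%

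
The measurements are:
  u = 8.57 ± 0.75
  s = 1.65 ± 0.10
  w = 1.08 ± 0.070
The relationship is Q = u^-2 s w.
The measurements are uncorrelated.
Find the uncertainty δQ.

0.00476

Relative error in a monomial: (δQ/Q)² = Σ (nᵢ · δxᵢ/xᵢ)².
  (-2·δu/u)² = (-2×0.0875)² = 0.0306;  (1·δs/s)² = (1×0.0606)² = 0.00367;  (1·δw/w)² = (1×0.0648)² = 0.00420
δQ/Q = √(0.0385) = 0.196
Q = 0.0243, so δQ = 0.196 × 0.0243 = 0.00476.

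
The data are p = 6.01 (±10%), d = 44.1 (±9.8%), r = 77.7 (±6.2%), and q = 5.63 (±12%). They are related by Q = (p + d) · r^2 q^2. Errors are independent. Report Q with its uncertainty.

(9.59 ± 2.72) × 10^6

Let u = p + d = 50.1. δu = √(δp² + δd²) = √(0.361 + 18.7) = 4.36, so δu/u = 0.0871.
Q is then a monomial in u, r, q:
δQ/Q = √((δu/u)² + (2·δr/r)² + (2·δq/q)²) = √(0.00758 + 0.0154 + 0.0576) = 0.284
Q = 9.59e+06, so δQ = 0.284 × 9.59e+06 = 2.72e+06.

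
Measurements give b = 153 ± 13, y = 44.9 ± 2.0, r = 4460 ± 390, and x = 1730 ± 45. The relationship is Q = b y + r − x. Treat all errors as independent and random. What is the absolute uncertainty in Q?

767

Let p = b·y = 6870. δp/p = √((1·δb/b)² + (1·δy/y)²) = √(0.00722 + 0.00198) = 0.0959, so δp = 659.
Q = p + r − x: δQ = √(δp² + δr² + δx²) = √(4.34e+05 + 1.52e+05 + 2020) = 767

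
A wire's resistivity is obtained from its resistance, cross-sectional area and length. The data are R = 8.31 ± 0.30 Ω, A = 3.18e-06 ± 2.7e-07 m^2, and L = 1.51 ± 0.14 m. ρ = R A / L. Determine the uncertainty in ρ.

Products/powers → add relative errors in quadrature, weighted by exponent:
  (1·δR/R)² = (1×0.0361)² = 0.00130;  (1·δA/A)² = (1×0.0849)² = 0.00721;  (-1·δL/L)² = (-1×0.0927)² = 0.00860
δρ/ρ = √(0.0171) = 0.131
ρ = 1.75e-05 Ω·m, so δρ = 0.131 × 1.75e-05 = 2.29e-06 Ω·m.

2.29e-06 Ω·m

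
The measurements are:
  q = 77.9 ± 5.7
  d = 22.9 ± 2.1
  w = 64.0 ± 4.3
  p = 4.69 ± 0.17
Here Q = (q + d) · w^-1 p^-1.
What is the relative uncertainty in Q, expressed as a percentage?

Let u = q + d = 101. δu = √(δq² + δd²) = √(32.5 + 4.41) = 6.07, so δu/u = 0.0603.
Q is then a monomial in u, w, p:
δQ/Q = √((δu/u)² + (-1·δw/w)² + (-1·δp/p)²) = √(0.00363 + 0.00451 + 0.00131) = 0.0973

9.73%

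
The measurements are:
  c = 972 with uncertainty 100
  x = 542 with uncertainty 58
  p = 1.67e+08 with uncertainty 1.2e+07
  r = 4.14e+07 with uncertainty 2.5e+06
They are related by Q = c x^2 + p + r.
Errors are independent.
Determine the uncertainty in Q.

6.89e+07

Let w = c·x^2 = 2.86e+08. δw/w = √((1·δc/c)² + (2·δx/x)²) = √(0.0106 + 0.0458) = 0.237, so δw = 6.78e+07.
Q = w + p + r: δQ = √(δw² + δp² + δr²) = √(4.6e+15 + 1.44e+14 + 6.25e+12) = 6.89e+07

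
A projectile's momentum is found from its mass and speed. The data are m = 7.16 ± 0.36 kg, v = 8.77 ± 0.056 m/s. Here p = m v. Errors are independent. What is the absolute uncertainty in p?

3.18 kg·m/s

Each factor contributes (exponent × relative error)² to (δp/p)²:
  (1·δm/m)² = (1×0.0503)² = 0.00253;  (1·δv/v)² = (1×0.00639)² = 4.08e-05
δp/p = √(0.00257) = 0.0507
p = 62.8 kg·m/s, so δp = 0.0507 × 62.8 = 3.18 kg·m/s.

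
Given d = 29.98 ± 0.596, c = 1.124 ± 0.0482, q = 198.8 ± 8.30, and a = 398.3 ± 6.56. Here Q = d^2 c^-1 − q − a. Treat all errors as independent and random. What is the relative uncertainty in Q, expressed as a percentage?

23.7%

Let p = d^2·c^-1 = 799.6. δp/p = √((2·δd/d)² + (-1·δc/c)²) = √(0.00158 + 0.00184) = 0.0585, so δp = 46.8.
Q = p − q − a: δQ = √(δp² + δq² + δa²) = √(2190 + 68.9 + 43.0) = 47.9
Q = 202.5, so δQ/Q = 47.9/202.5 = 0.237.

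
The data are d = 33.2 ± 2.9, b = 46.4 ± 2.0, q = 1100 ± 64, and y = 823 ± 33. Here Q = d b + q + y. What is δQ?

Let p = d·b = 1540. δp/p = √((1·δd/d)² + (1·δb/b)²) = √(0.00763 + 0.00186) = 0.0974, so δp = 150.
Q = p + q + y: δQ = √(δp² + δq² + δy²) = √(22500 + 4100 + 1090) = 166

166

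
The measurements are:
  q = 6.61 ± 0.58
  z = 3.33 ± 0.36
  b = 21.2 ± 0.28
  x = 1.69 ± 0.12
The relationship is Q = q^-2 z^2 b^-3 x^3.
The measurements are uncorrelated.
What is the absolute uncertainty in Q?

Each factor contributes (exponent × relative error)² to (δQ/Q)²:
  (-2·δq/q)² = (-2×0.0877)² = 0.0308;  (2·δz/z)² = (2×0.108)² = 0.0467;  (-3·δb/b)² = (-3×0.0132)² = 0.00157;  (3·δx/x)² = (3×0.0710)² = 0.0454
δQ/Q = √(0.124) = 0.353
Q = 0.000129, so δQ = 0.353 × 0.000129 = 4.54e-05.

4.54e-05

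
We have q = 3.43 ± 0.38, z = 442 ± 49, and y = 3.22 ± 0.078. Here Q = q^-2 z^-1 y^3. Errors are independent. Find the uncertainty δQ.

Q is a product of powers, so relative uncertainties combine in quadrature:
  (-2·δq/q)² = (-2×0.111)² = 0.0491;  (-1·δz/z)² = (-1×0.111)² = 0.0123;  (3·δy/y)² = (3×0.0242)² = 0.00528
δQ/Q = √(0.0667) = 0.258
Q = 0.00642, so δQ = 0.258 × 0.00642 = 0.00166.

0.00166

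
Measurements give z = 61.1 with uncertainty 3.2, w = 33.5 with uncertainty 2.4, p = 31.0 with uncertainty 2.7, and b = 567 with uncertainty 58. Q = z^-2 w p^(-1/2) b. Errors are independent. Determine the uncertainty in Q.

Each factor contributes (exponent × relative error)² to (δQ/Q)²:
  (-2·δz/z)² = (-2×0.0524)² = 0.0110;  (1·δw/w)² = (1×0.0716)² = 0.00513;  (−½·δp/p)² = (-0.5×0.0871)² = 0.00190;  (1·δb/b)² = (1×0.102)² = 0.0105
δQ/Q = √(0.0285) = 0.169
Q = 0.914, so δQ = 0.169 × 0.914 = 0.154.

0.154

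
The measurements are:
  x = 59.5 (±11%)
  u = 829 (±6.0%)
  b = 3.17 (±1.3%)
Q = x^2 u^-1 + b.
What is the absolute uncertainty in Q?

Let p = x^2·u^-1 = 4.27. δp/p = √((2·δx/x)² + (-1·δu/u)²) = √(0.0484 + 0.00360) = 0.228, so δp = 0.974.
Q = p + b: δQ = √(δp² + δb²) = √(0.948 + 0.00170) = 0.975

0.975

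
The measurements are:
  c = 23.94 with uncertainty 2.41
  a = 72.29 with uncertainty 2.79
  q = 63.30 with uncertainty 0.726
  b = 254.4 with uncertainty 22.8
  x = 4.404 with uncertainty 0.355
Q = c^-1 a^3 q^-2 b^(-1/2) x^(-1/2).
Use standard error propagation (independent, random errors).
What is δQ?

Q is a product of powers, so relative uncertainties combine in quadrature:
  (-1·δc/c)² = (-1×0.101)² = 0.0101;  (3·δa/a)² = (3×0.0386)² = 0.0134;  (-2·δq/q)² = (-2×0.0115)² = 0.000526;  (−½·δb/b)² = (-0.5×0.0896)² = 0.00201;  (−½·δx/x)² = (-0.5×0.0806)² = 0.00162
δQ/Q = √(0.0277) = 0.166
Q = 0.1177, so δQ = 0.166 × 0.1177 = 0.0196.

0.0196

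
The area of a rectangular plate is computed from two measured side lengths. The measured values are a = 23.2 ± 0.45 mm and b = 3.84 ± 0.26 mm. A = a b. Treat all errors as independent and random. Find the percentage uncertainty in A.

Each factor contributes (exponent × relative error)² to (δA/A)²:
  (1·δa/a)² = (1×0.0194)² = 0.000376;  (1·δb/b)² = (1×0.0677)² = 0.00458
δA/A = √(0.00496) = 0.0704

7.04%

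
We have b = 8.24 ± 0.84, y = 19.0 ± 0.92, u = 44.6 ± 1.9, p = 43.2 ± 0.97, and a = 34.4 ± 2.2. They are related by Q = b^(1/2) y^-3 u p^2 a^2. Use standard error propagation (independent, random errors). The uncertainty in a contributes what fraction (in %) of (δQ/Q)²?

37.3%

(δQ/Q)² = (½·δb/b)² + (-3·δy/y)² + (1·δu/u)² + (2·δp/p)² + (2·δa/a)²
  b term: (0.5×0.102)² = 0.00260
  y term: (-3×0.0484)² = 0.0211
  u term: (1×0.0426)² = 0.00181
  p term: (2×0.0225)² = 0.00202
  a term: (2×0.0640)² = 0.0164
Total = 0.0439. Share from a = 0.0164/0.0439 = 0.373.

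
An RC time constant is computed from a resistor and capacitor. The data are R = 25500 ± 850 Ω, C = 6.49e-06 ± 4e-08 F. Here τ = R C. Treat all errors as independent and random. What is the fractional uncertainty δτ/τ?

0.0339

For a monomial τ ∝ R, C, fractional errors add in quadrature:
  (1·δR/R)² = (1×0.0333)² = 0.00111;  (1·δC/C)² = (1×0.00616)² = 3.8e-05
δτ/τ = √(0.00115) = 0.0339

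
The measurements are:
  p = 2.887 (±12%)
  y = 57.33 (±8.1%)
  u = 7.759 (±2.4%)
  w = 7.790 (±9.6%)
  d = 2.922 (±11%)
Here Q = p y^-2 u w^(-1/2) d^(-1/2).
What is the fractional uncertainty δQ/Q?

0.216

Since Q is a product/quotient, work with relative uncertainties:
  (1·δp/p)² = (1×0.120)² = 0.0144;  (-2·δy/y)² = (-2×0.0810)² = 0.0262;  (1·δu/u)² = (1×0.0240)² = 0.000576;  (−½·δw/w)² = (-0.5×0.0960)² = 0.00230;  (−½·δd/d)² = (-0.5×0.110)² = 0.00303
δQ/Q = √(0.0465) = 0.216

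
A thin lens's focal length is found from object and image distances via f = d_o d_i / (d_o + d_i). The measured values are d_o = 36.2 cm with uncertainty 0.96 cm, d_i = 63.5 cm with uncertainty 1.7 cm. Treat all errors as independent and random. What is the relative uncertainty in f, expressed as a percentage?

1.95%

∂f/∂d_o = (d_i/(d_o+d_i))² = 0.406;  ∂f/∂d_i = (d_o/(d_o+d_i))² = 0.132
δf = √((∂f/∂d_o · δd_o)² + (∂f/∂d_i · δd_i)²) = √(0.152 + 0.0502) = 0.449 cm
f = 23.1 cm, so δf/f = 0.449/23.1 = 0.0195.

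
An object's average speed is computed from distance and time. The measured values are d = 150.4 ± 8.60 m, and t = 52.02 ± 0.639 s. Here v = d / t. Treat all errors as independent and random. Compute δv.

For a monomial v ∝ d, t^-1, fractional errors add in quadrature:
  (1·δd/d)² = (1×0.0572)² = 0.00327;  (-1·δt/t)² = (-1×0.0123)² = 0.000151
δv/v = √(0.00342) = 0.0585
v = 2.891 m/s, so δv = 0.0585 × 2.891 = 0.169 m/s.

0.169 m/s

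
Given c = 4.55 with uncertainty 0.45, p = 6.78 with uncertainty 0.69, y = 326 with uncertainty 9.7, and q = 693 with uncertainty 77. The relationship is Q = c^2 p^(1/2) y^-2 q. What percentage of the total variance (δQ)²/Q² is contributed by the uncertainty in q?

(δQ/Q)² = (2·δc/c)² + (½·δp/p)² + (-2·δy/y)² + (1·δq/q)²
  c term: (2×0.0989)² = 0.0391
  p term: (0.5×0.102)² = 0.00259
  y term: (-2×0.0298)² = 0.00354
  q term: (1×0.111)² = 0.0123
Total = 0.0576. Share from q = 0.0123/0.0576 = 0.214.

21.4%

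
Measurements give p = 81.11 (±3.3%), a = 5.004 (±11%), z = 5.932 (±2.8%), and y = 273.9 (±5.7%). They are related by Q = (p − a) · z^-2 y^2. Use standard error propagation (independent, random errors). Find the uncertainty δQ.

Let u = p − a = 76.11. δu = √(δp² + δa²) = √(7.16 + 0.303) = 2.73, so δu/u = 0.0359.
Q is then a monomial in u, z, y:
δQ/Q = √((δu/u)² + (-2·δz/z)² + (2·δy/y)²) = √(0.00129 + 0.00314 + 0.0130) = 0.132
Q = 162300, so δQ = 0.132 × 162300 = 21400.

21400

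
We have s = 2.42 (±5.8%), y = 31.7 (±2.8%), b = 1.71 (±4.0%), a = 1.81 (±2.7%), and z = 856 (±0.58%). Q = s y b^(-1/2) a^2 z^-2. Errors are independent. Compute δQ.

Relative error in a monomial: (δQ/Q)² = Σ (nᵢ · δxᵢ/xᵢ)².
  (1·δs/s)² = (1×0.0580)² = 0.00336;  (1·δy/y)² = (1×0.0280)² = 0.000784;  (−½·δb/b)² = (-0.5×0.0400)² = 0.000400;  (2·δa/a)² = (2×0.0270)² = 0.00292;  (-2·δz/z)² = (-2×0.00580)² = 0.000135
δQ/Q = √(0.00760) = 0.0872
Q = 0.000262, so δQ = 0.0872 × 0.000262 = 2.29e-05.

2.29e-05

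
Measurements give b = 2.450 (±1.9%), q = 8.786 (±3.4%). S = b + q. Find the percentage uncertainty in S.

2.69%

Absolute uncertainties add in quadrature for a linear combination:
  (δb)² = 0.00217;  (δq)² = 0.0892
δS = √(0.0914) = 0.302
S = 11.24, so δS/S = 0.302/11.24 = 0.0269.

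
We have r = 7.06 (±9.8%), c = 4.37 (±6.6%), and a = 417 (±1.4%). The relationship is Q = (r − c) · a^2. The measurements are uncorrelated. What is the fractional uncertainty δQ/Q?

Let u = r − c = 2.69. δu = √(δr² + δc²) = √(0.479 + 0.0832) = 0.750, so δu/u = 0.279.
Q is then a monomial in u, a:
δQ/Q = √((δu/u)² + (2·δa/a)²) = √(0.0777 + 0.000784) = 0.280

0.280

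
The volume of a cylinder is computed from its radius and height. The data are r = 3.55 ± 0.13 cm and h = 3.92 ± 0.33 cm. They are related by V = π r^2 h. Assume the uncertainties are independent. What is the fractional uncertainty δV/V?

For a monomial V ∝ r^2, h, fractional errors add in quadrature:
  (2·δr/r)² = (2×0.0366)² = 0.00536;  (1·δh/h)² = (1×0.0842)² = 0.00709
δV/V = √(0.0125) = 0.112

0.112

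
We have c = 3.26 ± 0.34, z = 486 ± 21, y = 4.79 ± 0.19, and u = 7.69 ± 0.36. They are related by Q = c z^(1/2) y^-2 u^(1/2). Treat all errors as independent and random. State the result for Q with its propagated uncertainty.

Relative error in a monomial: (δQ/Q)² = Σ (nᵢ · δxᵢ/xᵢ)².
  (1·δc/c)² = (1×0.104)² = 0.0109;  (½·δz/z)² = (0.5×0.0432)² = 0.000467;  (-2·δy/y)² = (-2×0.0397)² = 0.00629;  (½·δu/u)² = (0.5×0.0468)² = 0.000548
δQ/Q = √(0.0182) = 0.135
Q = 8.69, so δQ = 0.135 × 8.69 = 1.17.

8.69 ± 1.17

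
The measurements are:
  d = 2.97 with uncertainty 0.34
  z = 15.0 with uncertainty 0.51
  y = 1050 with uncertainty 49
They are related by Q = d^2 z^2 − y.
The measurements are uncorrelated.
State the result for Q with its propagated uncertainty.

Let p = d^2·z^2 = 1980. δp/p = √((2·δd/d)² + (2·δz/z)²) = √(0.0524 + 0.00462) = 0.239, so δp = 474.
Q = p − y: δQ = √(δp² + δy²) = √(2.25e+05 + 2400) = 477
Q = 935.

935 ± 477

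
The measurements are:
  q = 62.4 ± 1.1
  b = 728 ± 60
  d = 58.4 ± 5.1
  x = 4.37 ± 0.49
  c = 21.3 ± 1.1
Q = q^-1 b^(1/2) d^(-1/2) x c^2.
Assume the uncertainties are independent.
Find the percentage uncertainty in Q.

16.5%

Products/powers → add relative errors in quadrature, weighted by exponent:
  (-1·δq/q)² = (-1×0.0176)² = 0.000311;  (½·δb/b)² = (0.5×0.0824)² = 0.00170;  (−½·δd/d)² = (-0.5×0.0873)² = 0.00191;  (1·δx/x)² = (1×0.112)² = 0.0126;  (2·δc/c)² = (2×0.0516)² = 0.0107
δQ/Q = √(0.0272) = 0.165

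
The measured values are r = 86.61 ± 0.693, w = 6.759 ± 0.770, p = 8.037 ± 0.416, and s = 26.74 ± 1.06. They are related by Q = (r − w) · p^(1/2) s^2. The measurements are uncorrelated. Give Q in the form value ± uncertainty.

161900 ± 13700

Let u = r − w = 79.85. δu = √(δr² + δw²) = √(0.480 + 0.593) = 1.04, so δu/u = 0.0130.
Q is then a monomial in u, p, s:
δQ/Q = √((δu/u)² + (½·δp/p)² + (2·δs/s)²) = √(0.000168 + 0.000670 + 0.00629) = 0.0844
Q = 161900, so δQ = 0.0844 × 161900 = 13700.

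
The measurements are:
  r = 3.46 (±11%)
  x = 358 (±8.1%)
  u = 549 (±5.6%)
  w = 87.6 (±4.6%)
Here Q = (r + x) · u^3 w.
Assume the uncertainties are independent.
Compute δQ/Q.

Let h = r + x = 361. δh = √(δr² + δx²) = √(0.145 + 841) = 29.0, so δh/h = 0.0802.
Q is then a monomial in h, u, w:
δQ/Q = √((δh/h)² + (3·δu/u)² + (1·δw/w)²) = √(0.00644 + 0.0282 + 0.00212) = 0.192

0.192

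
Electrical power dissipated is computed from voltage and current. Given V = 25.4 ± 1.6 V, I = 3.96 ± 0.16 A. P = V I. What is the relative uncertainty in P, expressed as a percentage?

7.48%

Products/powers → add relative errors in quadrature, weighted by exponent:
  (1·δV/V)² = (1×0.0630)² = 0.00397;  (1·δI/I)² = (1×0.0404)² = 0.00163
δP/P = √(0.00560) = 0.0748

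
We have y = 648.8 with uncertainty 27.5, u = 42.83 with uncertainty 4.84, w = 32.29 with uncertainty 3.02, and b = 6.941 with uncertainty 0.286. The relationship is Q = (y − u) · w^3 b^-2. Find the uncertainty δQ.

1.25e+05

Let h = y − u = 606.0. δh = √(δy² + δu²) = √(756 + 23.4) = 27.9, so δh/h = 0.0461.
Q is then a monomial in h, w, b:
δQ/Q = √((δh/h)² + (3·δw/w)² + (-2·δb/b)²) = √(0.00212 + 0.0787 + 0.00679) = 0.296
Q = 423500, so δQ = 0.296 × 423500 = 1.25e+05.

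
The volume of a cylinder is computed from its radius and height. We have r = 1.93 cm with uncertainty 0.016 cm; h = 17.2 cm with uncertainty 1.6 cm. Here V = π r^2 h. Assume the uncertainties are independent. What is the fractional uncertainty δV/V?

Since V is a product/quotient, work with relative uncertainties:
  (2·δr/r)² = (2×0.00829)² = 0.000275;  (1·δh/h)² = (1×0.0930)² = 0.00865
δV/V = √(0.00893) = 0.0945

0.0945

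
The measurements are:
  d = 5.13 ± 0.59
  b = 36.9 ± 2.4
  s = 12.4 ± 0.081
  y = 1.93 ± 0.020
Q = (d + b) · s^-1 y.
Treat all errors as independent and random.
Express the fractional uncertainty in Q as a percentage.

Let u = d + b = 42.0. δu = √(δd² + δb²) = √(0.348 + 5.76) = 2.47, so δu/u = 0.0588.
Q is then a monomial in u, s, y:
δQ/Q = √((δu/u)² + (-1·δs/s)² + (1·δy/y)²) = √(0.00346 + 4.27e-05 + 0.000107) = 0.0601

6.01%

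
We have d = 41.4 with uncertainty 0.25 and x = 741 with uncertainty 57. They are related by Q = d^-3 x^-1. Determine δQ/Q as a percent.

7.90%

Each factor contributes (exponent × relative error)² to (δQ/Q)²:
  (-3·δd/d)² = (-3×0.00604)² = 0.000328;  (-1·δx/x)² = (-1×0.0769)² = 0.00592
δQ/Q = √(0.00625) = 0.0790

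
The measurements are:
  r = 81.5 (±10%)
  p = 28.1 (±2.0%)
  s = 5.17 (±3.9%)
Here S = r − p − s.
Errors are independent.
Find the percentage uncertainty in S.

For a sum/difference, combine absolute errors in quadrature:
  (δr)² = 66.4;  (δp)² = 0.316;  (δs)² = 0.0407
δS = √(66.8) = 8.17
S = 48.2, so δS/S = 8.17/48.2 = 0.169.

16.9%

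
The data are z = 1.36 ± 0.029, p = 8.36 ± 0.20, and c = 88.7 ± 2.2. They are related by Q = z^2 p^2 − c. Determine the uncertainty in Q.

Let w = z^2·p^2 = 129. δw/w = √((2·δz/z)² + (2·δp/p)²) = √(0.00182 + 0.00229) = 0.0641, so δw = 8.29.
Q = w − c: δQ = √(δw² + δc²) = √(68.6 + 4.84) = 8.57

8.57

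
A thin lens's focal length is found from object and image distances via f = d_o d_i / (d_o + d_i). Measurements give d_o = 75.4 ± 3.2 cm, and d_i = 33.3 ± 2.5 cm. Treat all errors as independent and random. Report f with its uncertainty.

23.1 ± 1.24 cm

∂f/∂d_o = (d_i/(d_o+d_i))² = 0.0938;  ∂f/∂d_i = (d_o/(d_o+d_i))² = 0.481
δf = √((∂f/∂d_o · δd_o)² + (∂f/∂d_i · δd_i)²) = √(0.0902 + 1.45) = 1.24 cm
f = 23.1 cm.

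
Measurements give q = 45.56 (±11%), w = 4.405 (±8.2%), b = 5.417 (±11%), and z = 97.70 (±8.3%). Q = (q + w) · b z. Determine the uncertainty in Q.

Let u = q + w = 49.97. δu = √(δq² + δw²) = √(25.1 + 0.130) = 5.02, so δu/u = 0.101.
Q is then a monomial in u, b, z:
δQ/Q = √((δu/u)² + (1·δb/b)² + (1·δz/z)²) = √(0.0101 + 0.0121 + 0.00689) = 0.171
Q = 26440, so δQ = 0.171 × 26440 = 4510.

4510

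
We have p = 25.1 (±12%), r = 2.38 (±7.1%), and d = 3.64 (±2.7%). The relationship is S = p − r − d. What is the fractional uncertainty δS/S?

0.158

For a sum/difference, combine absolute errors in quadrature:
  (δp)² = 9.07;  (δr)² = 0.0286;  (δd)² = 0.00966
δS = √(9.11) = 3.02
S = 19.1, so δS/S = 3.02/19.1 = 0.158.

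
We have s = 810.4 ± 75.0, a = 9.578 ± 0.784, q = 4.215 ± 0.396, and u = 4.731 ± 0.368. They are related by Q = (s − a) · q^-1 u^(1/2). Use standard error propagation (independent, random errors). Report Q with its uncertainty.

413.3 ± 57.1

Let w = s − a = 800.8. δw = √(δs² + δa²) = √(5620 + 0.615) = 75.0, so δw/w = 0.0937.
Q is then a monomial in w, q, u:
δQ/Q = √((δw/w)² + (-1·δq/q)² + (½·δu/u)²) = √(0.00877 + 0.00883 + 0.00151) = 0.138
Q = 413.3, so δQ = 0.138 × 413.3 = 57.1.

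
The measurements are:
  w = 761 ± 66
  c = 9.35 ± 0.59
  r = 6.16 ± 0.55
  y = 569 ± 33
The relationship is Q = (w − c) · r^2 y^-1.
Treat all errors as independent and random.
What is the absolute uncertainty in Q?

10.4

Let u = w − c = 752. δu = √(δw² + δc²) = √(4360 + 0.348) = 66.0, so δu/u = 0.0878.
Q is then a monomial in u, r, y:
δQ/Q = √((δu/u)² + (2·δr/r)² + (-1·δy/y)²) = √(0.00771 + 0.0319 + 0.00336) = 0.207
Q = 50.1, so δQ = 0.207 × 50.1 = 10.4.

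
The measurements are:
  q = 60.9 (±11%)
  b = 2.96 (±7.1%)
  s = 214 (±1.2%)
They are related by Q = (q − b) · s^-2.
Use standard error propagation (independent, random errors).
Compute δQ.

0.000149

Let u = q − b = 57.9. δu = √(δq² + δb²) = √(44.9 + 0.0442) = 6.70, so δu/u = 0.116.
Q is then a monomial in u, s:
δQ/Q = √((δu/u)² + (-2·δs/s)²) = √(0.0134 + 0.000576) = 0.118
Q = 0.00127, so δQ = 0.118 × 0.00127 = 0.000149.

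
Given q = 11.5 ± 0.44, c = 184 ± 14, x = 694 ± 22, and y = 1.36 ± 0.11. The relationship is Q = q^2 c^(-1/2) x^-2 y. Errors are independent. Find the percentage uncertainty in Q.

13.4%

Since Q is a product/quotient, work with relative uncertainties:
  (2·δq/q)² = (2×0.0383)² = 0.00586;  (−½·δc/c)² = (-0.5×0.0761)² = 0.00145;  (-2·δx/x)² = (-2×0.0317)² = 0.00402;  (1·δy/y)² = (1×0.0809)² = 0.00654
δQ/Q = √(0.0179) = 0.134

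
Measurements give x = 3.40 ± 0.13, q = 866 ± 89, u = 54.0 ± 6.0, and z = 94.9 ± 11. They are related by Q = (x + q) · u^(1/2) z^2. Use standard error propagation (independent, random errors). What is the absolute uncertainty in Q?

Let w = x + q = 869. δw = √(δx² + δq²) = √(0.0169 + 7920) = 89.0, so δw/w = 0.102.
Q is then a monomial in w, u, z:
δQ/Q = √((δw/w)² + (½·δu/u)² + (2·δz/z)²) = √(0.0105 + 0.00309 + 0.0537) = 0.259
Q = 5.75e+07, so δQ = 0.259 × 5.75e+07 = 1.49e+07.

1.49e+07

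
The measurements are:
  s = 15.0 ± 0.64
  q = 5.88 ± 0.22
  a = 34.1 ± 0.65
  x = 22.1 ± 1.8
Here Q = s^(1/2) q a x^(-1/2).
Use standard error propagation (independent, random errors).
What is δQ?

Relative error in a monomial: (δQ/Q)² = Σ (nᵢ · δxᵢ/xᵢ)².
  (½·δs/s)² = (0.5×0.0427)² = 0.000455;  (1·δq/q)² = (1×0.0374)² = 0.00140;  (1·δa/a)² = (1×0.0191)² = 0.000363;  (−½·δx/x)² = (-0.5×0.0814)² = 0.00166
δQ/Q = √(0.00388) = 0.0623
Q = 165, so δQ = 0.0623 × 165 = 10.3.

10.3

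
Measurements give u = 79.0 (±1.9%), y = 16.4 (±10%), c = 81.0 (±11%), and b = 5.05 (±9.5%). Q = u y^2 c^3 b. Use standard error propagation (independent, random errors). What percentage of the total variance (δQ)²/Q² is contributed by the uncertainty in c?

(δQ/Q)² = (1·δu/u)² + (2·δy/y)² + (3·δc/c)² + (1·δb/b)²
  u term: (1×0.0190)² = 0.000361
  y term: (2×0.100)² = 0.0400
  c term: (3×0.110)² = 0.109
  b term: (1×0.0950)² = 0.00903
Total = 0.158. Share from c = 0.109/0.158 = 0.688.

68.8%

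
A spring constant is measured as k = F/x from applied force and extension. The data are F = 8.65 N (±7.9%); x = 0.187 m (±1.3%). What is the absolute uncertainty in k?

k is a product of powers, so relative uncertainties combine in quadrature:
  (1·δF/F)² = (1×0.0790)² = 0.00624;  (-1·δx/x)² = (-1×0.0130)² = 0.000169
δk/k = √(0.00641) = 0.0801
k = 46.3 N/m, so δk = 0.0801 × 46.3 = 3.70 N/m.

3.70 N/m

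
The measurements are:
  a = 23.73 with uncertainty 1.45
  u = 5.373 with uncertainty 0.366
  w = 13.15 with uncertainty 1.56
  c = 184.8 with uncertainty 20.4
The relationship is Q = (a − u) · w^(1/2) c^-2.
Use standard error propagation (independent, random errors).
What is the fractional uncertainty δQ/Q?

0.243

Let h = a − u = 18.36. δh = √(δa² + δu²) = √(2.10 + 0.134) = 1.50, so δh/h = 0.0815.
Q is then a monomial in h, w, c:
δQ/Q = √((δh/h)² + (½·δw/w)² + (-2·δc/c)²) = √(0.00664 + 0.00352 + 0.0487) = 0.243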